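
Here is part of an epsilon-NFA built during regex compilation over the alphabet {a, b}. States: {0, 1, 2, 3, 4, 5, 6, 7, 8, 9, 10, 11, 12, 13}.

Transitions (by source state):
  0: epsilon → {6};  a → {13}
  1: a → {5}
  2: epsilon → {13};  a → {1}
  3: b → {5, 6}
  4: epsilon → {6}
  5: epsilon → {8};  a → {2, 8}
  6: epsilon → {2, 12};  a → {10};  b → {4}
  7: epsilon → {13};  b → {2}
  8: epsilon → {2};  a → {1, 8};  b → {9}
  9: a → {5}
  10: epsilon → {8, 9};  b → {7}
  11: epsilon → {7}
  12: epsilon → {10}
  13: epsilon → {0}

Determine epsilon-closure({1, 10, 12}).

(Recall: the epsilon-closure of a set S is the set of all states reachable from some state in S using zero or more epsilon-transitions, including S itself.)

Start with {1, 10, 12}.
From 10 via epsilon: add 8, 9.
From 8 via epsilon: add 2.
From 2 via epsilon: add 13.
From 13 via epsilon: add 0.
From 0 via epsilon: add 6.
No new states can be added; the closed set is {0, 1, 2, 6, 8, 9, 10, 12, 13}.

{0, 1, 2, 6, 8, 9, 10, 12, 13}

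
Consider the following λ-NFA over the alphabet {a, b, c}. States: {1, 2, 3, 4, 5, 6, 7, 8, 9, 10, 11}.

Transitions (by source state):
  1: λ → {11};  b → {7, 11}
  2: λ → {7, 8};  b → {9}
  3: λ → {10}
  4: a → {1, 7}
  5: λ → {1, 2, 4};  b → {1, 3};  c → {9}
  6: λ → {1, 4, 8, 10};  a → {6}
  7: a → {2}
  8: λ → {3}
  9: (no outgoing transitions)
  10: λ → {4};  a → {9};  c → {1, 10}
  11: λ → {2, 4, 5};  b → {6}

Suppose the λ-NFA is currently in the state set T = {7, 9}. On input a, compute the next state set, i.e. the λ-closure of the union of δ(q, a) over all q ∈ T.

7 on a → {2}.
No a-transition from 9.
Union after reading a: {2}.
Now take the λ-closure:
From 2 via λ: add 7, 8.
From 8 via λ: add 3.
From 3 via λ: add 10.
From 10 via λ: add 4.
No new states can be added; the closed set is {2, 3, 4, 7, 8, 10}.

{2, 3, 4, 7, 8, 10}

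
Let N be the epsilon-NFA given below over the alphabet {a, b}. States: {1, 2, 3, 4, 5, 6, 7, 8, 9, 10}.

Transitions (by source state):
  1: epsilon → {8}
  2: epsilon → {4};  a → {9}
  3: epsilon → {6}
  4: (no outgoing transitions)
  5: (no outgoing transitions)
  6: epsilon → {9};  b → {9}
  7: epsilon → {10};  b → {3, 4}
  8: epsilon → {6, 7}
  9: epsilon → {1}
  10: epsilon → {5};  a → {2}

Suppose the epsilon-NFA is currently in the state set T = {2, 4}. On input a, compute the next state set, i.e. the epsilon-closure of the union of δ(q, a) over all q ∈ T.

2 on a → {9}.
No a-transition from 4.
Union after reading a: {9}.
Now take the epsilon-closure:
From 9 via epsilon: add 1.
From 1 via epsilon: add 8.
From 8 via epsilon: add 6, 7.
From 7 via epsilon: add 10.
From 10 via epsilon: add 5.
No new states can be added; the closed set is {1, 5, 6, 7, 8, 9, 10}.

{1, 5, 6, 7, 8, 9, 10}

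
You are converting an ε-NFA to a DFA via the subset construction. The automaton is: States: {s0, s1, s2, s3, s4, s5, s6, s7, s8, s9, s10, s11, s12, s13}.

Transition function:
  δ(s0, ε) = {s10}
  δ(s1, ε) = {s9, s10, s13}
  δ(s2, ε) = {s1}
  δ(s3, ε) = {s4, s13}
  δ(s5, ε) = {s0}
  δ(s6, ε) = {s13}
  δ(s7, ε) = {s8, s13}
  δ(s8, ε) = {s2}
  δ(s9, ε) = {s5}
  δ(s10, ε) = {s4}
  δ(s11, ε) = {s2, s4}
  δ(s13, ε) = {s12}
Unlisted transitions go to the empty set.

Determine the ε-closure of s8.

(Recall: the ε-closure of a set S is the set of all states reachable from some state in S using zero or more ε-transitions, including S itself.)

{s0, s1, s2, s4, s5, s8, s9, s10, s12, s13}

Start with {s8}.
From s8 via ε: add s2.
From s2 via ε: add s1.
From s1 via ε: add s9, s10, s13.
From s9 via ε: add s5.
From s10 via ε: add s4.
From s13 via ε: add s12.
From s5 via ε: add s0.
No new states can be added; the closed set is {s0, s1, s2, s4, s5, s8, s9, s10, s12, s13}.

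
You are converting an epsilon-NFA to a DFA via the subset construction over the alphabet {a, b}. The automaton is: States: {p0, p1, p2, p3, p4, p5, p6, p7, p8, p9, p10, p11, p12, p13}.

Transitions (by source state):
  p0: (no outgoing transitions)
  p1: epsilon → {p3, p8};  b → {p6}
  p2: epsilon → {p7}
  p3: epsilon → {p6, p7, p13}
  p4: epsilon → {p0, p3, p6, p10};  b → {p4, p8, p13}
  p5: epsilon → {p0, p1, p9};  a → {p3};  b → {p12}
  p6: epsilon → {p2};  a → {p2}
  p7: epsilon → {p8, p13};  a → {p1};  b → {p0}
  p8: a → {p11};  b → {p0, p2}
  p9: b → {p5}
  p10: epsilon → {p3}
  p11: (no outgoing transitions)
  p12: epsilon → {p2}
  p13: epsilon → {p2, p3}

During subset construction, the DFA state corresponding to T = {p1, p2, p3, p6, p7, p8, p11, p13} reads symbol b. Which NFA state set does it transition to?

{p0, p2, p3, p6, p7, p8, p13}

p1 on b → {p6}.
p7 on b → {p0}.
p8 on b → {p0, p2}.
No b-transition from p2, p3, p6, p11, p13.
Union after reading b: {p0, p2, p6}.
Now take the epsilon-closure:
From p2 via epsilon: add p7.
From p7 via epsilon: add p8, p13.
From p13 via epsilon: add p3.
No new states can be added; the closed set is {p0, p2, p3, p6, p7, p8, p13}.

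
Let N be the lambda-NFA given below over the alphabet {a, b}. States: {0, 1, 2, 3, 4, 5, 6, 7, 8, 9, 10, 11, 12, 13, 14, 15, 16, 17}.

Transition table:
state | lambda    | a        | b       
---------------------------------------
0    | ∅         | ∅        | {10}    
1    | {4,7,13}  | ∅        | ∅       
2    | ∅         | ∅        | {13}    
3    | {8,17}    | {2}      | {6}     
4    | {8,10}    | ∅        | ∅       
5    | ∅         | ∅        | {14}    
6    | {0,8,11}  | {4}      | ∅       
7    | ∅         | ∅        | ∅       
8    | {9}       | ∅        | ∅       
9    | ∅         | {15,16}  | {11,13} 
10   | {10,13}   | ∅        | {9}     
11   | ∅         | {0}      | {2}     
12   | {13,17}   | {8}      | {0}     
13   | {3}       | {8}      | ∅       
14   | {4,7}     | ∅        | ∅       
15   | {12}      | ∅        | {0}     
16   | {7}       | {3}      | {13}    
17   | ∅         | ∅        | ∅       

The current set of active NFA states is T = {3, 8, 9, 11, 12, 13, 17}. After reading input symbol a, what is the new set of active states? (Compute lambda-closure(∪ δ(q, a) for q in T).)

3 on a → {2}.
9 on a → {15, 16}.
11 on a → {0}.
12 on a → {8}.
13 on a → {8}.
No a-transition from 8, 17.
Union after reading a: {0, 2, 8, 15, 16}.
Now take the lambda-closure:
From 8 via lambda: add 9.
From 15 via lambda: add 12.
From 16 via lambda: add 7.
From 12 via lambda: add 13, 17.
From 13 via lambda: add 3.
No new states can be added; the closed set is {0, 2, 3, 7, 8, 9, 12, 13, 15, 16, 17}.

{0, 2, 3, 7, 8, 9, 12, 13, 15, 16, 17}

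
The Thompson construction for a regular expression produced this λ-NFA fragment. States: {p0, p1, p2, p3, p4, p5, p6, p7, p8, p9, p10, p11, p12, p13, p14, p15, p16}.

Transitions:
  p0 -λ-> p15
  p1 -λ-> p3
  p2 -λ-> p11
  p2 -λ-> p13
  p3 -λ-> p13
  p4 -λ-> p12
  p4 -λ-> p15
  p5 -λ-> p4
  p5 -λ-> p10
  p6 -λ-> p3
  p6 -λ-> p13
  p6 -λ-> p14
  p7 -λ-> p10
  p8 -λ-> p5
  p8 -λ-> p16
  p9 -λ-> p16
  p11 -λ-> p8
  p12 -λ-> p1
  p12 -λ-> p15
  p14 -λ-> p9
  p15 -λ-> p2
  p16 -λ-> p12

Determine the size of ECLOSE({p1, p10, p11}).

Start with {p1, p10, p11}.
From p1 via λ: add p3.
From p11 via λ: add p8.
From p3 via λ: add p13.
From p8 via λ: add p5, p16.
From p5 via λ: add p4.
From p16 via λ: add p12.
From p4 via λ: add p15.
From p15 via λ: add p2.
λ-closure = {p1, p2, p3, p4, p5, p8, p10, p11, p12, p13, p15, p16}, which has 12 states.

12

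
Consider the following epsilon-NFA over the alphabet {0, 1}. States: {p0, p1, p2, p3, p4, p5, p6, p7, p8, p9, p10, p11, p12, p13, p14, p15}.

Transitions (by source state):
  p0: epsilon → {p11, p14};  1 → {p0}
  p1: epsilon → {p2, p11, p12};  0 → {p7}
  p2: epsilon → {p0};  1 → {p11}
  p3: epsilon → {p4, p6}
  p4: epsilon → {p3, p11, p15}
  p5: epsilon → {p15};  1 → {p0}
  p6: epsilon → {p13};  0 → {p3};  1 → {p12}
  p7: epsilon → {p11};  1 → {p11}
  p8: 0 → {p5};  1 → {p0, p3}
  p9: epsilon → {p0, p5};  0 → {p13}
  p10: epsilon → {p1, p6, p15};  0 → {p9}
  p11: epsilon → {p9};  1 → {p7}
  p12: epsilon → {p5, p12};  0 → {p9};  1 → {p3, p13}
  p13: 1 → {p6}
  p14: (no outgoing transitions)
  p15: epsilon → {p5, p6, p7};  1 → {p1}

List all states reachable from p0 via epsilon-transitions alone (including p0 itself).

Start with {p0}.
From p0 via epsilon: add p11, p14.
From p11 via epsilon: add p9.
From p9 via epsilon: add p5.
From p5 via epsilon: add p15.
From p15 via epsilon: add p6, p7.
From p6 via epsilon: add p13.
No new states can be added; the closed set is {p0, p5, p6, p7, p9, p11, p13, p14, p15}.

{p0, p5, p6, p7, p9, p11, p13, p14, p15}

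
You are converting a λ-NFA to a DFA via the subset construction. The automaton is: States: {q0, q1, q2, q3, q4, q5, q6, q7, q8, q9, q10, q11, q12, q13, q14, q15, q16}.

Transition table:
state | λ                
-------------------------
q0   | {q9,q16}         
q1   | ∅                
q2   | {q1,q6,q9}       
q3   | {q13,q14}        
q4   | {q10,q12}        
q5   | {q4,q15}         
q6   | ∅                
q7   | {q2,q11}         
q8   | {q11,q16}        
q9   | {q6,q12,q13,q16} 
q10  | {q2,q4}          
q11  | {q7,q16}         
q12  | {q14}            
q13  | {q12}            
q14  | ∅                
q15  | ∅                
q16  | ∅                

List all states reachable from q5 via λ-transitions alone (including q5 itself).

Start with {q5}.
From q5 via λ: add q4, q15.
From q4 via λ: add q10, q12.
From q10 via λ: add q2.
From q12 via λ: add q14.
From q2 via λ: add q1, q6, q9.
From q9 via λ: add q13, q16.
No new states can be added; the closed set is {q1, q2, q4, q5, q6, q9, q10, q12, q13, q14, q15, q16}.

{q1, q2, q4, q5, q6, q9, q10, q12, q13, q14, q15, q16}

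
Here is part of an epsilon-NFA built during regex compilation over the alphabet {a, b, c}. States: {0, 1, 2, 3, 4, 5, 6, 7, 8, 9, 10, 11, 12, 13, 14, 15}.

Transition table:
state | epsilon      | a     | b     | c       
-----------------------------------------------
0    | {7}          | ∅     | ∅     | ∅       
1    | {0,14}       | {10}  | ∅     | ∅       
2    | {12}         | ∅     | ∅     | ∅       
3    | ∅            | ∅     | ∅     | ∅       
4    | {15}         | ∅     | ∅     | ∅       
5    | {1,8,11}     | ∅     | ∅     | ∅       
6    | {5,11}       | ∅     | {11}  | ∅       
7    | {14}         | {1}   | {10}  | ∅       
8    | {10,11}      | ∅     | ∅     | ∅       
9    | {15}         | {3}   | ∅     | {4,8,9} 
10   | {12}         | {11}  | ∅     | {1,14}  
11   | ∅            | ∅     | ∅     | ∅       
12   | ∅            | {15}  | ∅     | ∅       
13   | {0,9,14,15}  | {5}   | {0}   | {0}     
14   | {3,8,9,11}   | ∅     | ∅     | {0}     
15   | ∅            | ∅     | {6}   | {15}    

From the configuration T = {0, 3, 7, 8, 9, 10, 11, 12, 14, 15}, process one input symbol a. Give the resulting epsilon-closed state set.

7 on a → {1}.
9 on a → {3}.
10 on a → {11}.
12 on a → {15}.
No a-transition from 0, 3, 8, 11, 14, 15.
Union after reading a: {1, 3, 11, 15}.
Now take the epsilon-closure:
From 1 via epsilon: add 0, 14.
From 0 via epsilon: add 7.
From 14 via epsilon: add 8, 9.
From 8 via epsilon: add 10.
From 10 via epsilon: add 12.
No new states can be added; the closed set is {0, 1, 3, 7, 8, 9, 10, 11, 12, 14, 15}.

{0, 1, 3, 7, 8, 9, 10, 11, 12, 14, 15}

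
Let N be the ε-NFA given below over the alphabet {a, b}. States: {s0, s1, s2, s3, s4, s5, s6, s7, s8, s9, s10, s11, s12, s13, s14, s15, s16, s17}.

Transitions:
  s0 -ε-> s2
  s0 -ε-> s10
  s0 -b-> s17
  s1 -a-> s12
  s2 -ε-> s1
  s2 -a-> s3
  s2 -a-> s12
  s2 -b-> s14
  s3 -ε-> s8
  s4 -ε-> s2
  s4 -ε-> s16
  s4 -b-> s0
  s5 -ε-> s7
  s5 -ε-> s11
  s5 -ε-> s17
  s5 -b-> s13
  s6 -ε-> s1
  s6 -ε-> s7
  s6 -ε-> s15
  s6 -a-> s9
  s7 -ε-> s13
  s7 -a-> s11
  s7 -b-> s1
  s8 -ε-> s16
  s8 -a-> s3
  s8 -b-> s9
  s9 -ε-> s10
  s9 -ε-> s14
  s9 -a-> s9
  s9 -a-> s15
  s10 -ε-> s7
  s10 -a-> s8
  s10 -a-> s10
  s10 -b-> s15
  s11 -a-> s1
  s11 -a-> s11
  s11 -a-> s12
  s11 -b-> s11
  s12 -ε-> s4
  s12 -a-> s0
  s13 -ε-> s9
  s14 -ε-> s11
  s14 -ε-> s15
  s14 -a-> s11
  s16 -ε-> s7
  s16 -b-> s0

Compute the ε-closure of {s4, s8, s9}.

{s1, s2, s4, s7, s8, s9, s10, s11, s13, s14, s15, s16}

Start with {s4, s8, s9}.
From s4 via ε: add s2, s16.
From s9 via ε: add s10, s14.
From s2 via ε: add s1.
From s10 via ε: add s7.
From s14 via ε: add s11, s15.
From s7 via ε: add s13.
No new states can be added; the closed set is {s1, s2, s4, s7, s8, s9, s10, s11, s13, s14, s15, s16}.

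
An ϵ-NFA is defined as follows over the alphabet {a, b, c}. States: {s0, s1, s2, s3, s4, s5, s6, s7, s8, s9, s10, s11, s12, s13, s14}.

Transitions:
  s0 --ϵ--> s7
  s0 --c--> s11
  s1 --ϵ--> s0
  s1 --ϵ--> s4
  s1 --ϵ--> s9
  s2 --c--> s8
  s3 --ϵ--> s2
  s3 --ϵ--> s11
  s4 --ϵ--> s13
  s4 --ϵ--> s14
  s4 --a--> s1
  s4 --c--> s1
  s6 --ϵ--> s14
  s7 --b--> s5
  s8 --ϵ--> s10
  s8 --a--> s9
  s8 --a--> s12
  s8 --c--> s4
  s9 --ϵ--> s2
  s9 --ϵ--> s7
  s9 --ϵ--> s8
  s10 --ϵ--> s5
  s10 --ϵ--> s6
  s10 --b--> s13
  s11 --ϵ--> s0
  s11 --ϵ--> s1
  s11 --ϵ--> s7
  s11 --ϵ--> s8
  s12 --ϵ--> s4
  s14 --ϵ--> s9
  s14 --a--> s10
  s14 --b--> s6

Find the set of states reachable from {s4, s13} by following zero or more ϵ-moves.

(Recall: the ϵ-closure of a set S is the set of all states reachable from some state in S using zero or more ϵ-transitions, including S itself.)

{s2, s4, s5, s6, s7, s8, s9, s10, s13, s14}

Start with {s4, s13}.
From s4 via ϵ: add s14.
From s14 via ϵ: add s9.
From s9 via ϵ: add s2, s7, s8.
From s8 via ϵ: add s10.
From s10 via ϵ: add s5, s6.
No new states can be added; the closed set is {s2, s4, s5, s6, s7, s8, s9, s10, s13, s14}.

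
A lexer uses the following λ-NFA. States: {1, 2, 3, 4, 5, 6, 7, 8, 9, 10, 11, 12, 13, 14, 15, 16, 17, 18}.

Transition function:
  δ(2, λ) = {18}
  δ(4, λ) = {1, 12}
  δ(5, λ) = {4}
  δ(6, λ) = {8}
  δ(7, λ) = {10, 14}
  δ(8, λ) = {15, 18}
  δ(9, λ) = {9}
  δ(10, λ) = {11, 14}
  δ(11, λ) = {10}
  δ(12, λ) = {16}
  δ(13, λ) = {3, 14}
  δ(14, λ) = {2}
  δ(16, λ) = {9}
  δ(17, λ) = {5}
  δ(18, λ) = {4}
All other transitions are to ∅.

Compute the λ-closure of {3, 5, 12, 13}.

{1, 2, 3, 4, 5, 9, 12, 13, 14, 16, 18}

Start with {3, 5, 12, 13}.
From 5 via λ: add 4.
From 12 via λ: add 16.
From 13 via λ: add 14.
From 4 via λ: add 1.
From 14 via λ: add 2.
From 16 via λ: add 9.
From 2 via λ: add 18.
No new states can be added; the closed set is {1, 2, 3, 4, 5, 9, 12, 13, 14, 16, 18}.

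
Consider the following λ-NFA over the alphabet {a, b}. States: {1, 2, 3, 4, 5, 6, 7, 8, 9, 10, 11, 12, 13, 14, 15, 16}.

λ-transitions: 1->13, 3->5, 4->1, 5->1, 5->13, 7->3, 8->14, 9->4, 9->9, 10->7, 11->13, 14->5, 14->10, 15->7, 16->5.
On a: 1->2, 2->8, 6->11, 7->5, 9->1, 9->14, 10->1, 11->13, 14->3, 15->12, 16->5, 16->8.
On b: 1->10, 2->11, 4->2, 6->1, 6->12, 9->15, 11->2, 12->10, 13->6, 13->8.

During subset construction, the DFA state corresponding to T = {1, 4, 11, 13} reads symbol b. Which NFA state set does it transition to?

{1, 2, 3, 5, 6, 7, 8, 10, 13, 14}

1 on b → {10}.
4 on b → {2}.
11 on b → {2}.
13 on b → {6, 8}.
Union after reading b: {2, 6, 8, 10}.
Now take the λ-closure:
From 8 via λ: add 14.
From 10 via λ: add 7.
From 7 via λ: add 3.
From 14 via λ: add 5.
From 5 via λ: add 1, 13.
No new states can be added; the closed set is {1, 2, 3, 5, 6, 7, 8, 10, 13, 14}.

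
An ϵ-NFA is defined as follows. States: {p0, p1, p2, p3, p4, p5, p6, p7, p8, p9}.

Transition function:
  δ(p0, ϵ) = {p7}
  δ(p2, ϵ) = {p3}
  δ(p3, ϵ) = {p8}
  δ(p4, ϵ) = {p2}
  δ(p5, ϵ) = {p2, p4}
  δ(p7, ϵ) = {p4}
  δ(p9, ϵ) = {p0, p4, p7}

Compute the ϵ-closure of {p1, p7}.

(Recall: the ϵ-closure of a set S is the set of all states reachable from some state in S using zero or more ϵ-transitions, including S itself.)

{p1, p2, p3, p4, p7, p8}

Start with {p1, p7}.
From p7 via ϵ: add p4.
From p4 via ϵ: add p2.
From p2 via ϵ: add p3.
From p3 via ϵ: add p8.
No new states can be added; the closed set is {p1, p2, p3, p4, p7, p8}.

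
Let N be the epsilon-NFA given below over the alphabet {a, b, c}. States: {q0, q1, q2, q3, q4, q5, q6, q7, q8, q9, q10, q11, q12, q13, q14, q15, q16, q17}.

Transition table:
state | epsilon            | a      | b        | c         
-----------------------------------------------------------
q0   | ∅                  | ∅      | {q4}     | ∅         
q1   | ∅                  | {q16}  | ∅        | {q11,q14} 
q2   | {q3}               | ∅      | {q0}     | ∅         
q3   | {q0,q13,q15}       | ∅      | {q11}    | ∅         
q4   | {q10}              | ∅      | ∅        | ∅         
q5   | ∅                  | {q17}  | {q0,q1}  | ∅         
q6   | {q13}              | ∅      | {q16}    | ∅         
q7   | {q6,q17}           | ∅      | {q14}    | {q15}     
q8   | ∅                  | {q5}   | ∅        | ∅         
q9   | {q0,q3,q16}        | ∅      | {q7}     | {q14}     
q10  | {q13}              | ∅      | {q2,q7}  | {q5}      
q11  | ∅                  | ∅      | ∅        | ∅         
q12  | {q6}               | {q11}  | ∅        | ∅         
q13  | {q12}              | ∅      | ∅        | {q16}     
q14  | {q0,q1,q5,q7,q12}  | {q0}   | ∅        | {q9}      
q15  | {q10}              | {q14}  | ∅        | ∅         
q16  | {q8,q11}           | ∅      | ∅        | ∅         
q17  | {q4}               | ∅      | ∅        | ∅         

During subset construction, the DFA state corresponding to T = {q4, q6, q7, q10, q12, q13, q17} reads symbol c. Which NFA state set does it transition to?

{q5, q6, q8, q10, q11, q12, q13, q15, q16}

q7 on c → {q15}.
q10 on c → {q5}.
q13 on c → {q16}.
No c-transition from q4, q6, q12, q17.
Union after reading c: {q5, q15, q16}.
Now take the epsilon-closure:
From q15 via epsilon: add q10.
From q16 via epsilon: add q8, q11.
From q10 via epsilon: add q13.
From q13 via epsilon: add q12.
From q12 via epsilon: add q6.
No new states can be added; the closed set is {q5, q6, q8, q10, q11, q12, q13, q15, q16}.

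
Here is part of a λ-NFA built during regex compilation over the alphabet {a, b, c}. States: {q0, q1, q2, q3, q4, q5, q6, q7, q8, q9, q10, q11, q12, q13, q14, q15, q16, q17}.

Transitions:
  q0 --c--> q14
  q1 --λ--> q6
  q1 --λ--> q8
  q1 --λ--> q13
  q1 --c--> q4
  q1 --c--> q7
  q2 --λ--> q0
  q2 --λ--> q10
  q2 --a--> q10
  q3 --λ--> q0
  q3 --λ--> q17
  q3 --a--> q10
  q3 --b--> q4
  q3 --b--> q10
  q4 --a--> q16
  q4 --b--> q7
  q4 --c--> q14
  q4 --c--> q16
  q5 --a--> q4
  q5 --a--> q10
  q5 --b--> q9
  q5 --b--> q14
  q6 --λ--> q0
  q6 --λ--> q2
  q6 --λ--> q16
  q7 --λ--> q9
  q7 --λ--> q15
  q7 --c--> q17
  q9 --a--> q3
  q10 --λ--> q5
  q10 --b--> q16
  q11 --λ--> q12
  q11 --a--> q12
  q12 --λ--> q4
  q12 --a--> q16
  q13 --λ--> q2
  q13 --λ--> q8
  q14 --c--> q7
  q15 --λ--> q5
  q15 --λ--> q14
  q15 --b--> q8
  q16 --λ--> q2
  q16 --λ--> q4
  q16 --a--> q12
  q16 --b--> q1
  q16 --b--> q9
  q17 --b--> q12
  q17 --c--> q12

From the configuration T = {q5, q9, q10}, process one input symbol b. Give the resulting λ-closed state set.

q5 on b → {q9, q14}.
q10 on b → {q16}.
No b-transition from q9.
Union after reading b: {q9, q14, q16}.
Now take the λ-closure:
From q16 via λ: add q2, q4.
From q2 via λ: add q0, q10.
From q10 via λ: add q5.
No new states can be added; the closed set is {q0, q2, q4, q5, q9, q10, q14, q16}.

{q0, q2, q4, q5, q9, q10, q14, q16}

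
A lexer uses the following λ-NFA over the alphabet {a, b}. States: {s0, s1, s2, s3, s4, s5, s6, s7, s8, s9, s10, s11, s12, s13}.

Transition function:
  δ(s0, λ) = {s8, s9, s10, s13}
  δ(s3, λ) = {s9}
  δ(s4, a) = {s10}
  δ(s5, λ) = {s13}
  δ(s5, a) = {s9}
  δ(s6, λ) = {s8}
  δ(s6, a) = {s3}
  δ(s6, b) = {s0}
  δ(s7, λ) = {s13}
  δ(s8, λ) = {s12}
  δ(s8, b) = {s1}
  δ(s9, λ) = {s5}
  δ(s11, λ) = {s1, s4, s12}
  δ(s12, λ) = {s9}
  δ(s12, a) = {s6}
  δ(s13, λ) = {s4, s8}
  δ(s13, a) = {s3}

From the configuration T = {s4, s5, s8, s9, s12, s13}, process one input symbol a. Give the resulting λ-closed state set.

{s3, s4, s5, s6, s8, s9, s10, s12, s13}

s4 on a → {s10}.
s5 on a → {s9}.
s12 on a → {s6}.
s13 on a → {s3}.
No a-transition from s8, s9.
Union after reading a: {s3, s6, s9, s10}.
Now take the λ-closure:
From s6 via λ: add s8.
From s9 via λ: add s5.
From s5 via λ: add s13.
From s8 via λ: add s12.
From s13 via λ: add s4.
No new states can be added; the closed set is {s3, s4, s5, s6, s8, s9, s10, s12, s13}.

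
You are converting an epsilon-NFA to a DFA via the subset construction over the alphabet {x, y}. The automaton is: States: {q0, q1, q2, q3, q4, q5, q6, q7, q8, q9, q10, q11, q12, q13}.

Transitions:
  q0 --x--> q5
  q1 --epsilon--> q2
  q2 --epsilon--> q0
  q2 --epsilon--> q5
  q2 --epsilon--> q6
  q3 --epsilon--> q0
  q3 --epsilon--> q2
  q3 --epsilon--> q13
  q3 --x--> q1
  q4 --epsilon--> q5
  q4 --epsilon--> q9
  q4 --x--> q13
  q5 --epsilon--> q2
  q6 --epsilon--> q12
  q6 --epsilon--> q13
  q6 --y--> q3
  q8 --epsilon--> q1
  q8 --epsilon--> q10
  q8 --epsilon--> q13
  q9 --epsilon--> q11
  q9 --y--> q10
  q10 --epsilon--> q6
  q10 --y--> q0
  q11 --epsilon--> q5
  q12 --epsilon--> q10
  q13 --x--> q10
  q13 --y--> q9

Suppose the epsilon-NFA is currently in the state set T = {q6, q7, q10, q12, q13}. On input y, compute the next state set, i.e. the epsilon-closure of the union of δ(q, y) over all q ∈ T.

q6 on y → {q3}.
q10 on y → {q0}.
q13 on y → {q9}.
No y-transition from q7, q12.
Union after reading y: {q0, q3, q9}.
Now take the epsilon-closure:
From q3 via epsilon: add q2, q13.
From q9 via epsilon: add q11.
From q2 via epsilon: add q5, q6.
From q6 via epsilon: add q12.
From q12 via epsilon: add q10.
No new states can be added; the closed set is {q0, q2, q3, q5, q6, q9, q10, q11, q12, q13}.

{q0, q2, q3, q5, q6, q9, q10, q11, q12, q13}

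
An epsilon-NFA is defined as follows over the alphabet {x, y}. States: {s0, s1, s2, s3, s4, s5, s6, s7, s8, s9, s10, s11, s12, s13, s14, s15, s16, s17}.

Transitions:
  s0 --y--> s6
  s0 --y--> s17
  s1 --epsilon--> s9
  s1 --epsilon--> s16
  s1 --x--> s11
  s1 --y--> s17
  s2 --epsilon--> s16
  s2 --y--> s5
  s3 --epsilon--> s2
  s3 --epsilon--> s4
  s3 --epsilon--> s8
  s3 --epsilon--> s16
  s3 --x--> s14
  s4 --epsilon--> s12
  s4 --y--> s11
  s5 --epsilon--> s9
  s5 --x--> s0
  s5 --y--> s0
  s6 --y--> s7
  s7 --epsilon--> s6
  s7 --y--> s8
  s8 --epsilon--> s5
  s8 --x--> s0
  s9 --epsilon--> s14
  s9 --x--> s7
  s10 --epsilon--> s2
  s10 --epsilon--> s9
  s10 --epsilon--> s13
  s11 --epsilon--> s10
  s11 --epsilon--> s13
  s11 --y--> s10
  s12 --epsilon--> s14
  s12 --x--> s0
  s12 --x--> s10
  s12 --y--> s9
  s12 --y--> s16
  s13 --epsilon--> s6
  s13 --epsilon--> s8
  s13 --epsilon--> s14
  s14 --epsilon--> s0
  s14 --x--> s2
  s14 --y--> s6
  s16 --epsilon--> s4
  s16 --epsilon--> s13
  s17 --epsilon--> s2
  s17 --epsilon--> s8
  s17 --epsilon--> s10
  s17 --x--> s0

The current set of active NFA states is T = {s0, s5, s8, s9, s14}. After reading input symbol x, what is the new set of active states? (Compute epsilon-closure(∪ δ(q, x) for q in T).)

{s0, s2, s4, s5, s6, s7, s8, s9, s12, s13, s14, s16}

s5 on x → {s0}.
s8 on x → {s0}.
s9 on x → {s7}.
s14 on x → {s2}.
No x-transition from s0.
Union after reading x: {s0, s2, s7}.
Now take the epsilon-closure:
From s2 via epsilon: add s16.
From s7 via epsilon: add s6.
From s16 via epsilon: add s4, s13.
From s4 via epsilon: add s12.
From s13 via epsilon: add s8, s14.
From s8 via epsilon: add s5.
From s5 via epsilon: add s9.
No new states can be added; the closed set is {s0, s2, s4, s5, s6, s7, s8, s9, s12, s13, s14, s16}.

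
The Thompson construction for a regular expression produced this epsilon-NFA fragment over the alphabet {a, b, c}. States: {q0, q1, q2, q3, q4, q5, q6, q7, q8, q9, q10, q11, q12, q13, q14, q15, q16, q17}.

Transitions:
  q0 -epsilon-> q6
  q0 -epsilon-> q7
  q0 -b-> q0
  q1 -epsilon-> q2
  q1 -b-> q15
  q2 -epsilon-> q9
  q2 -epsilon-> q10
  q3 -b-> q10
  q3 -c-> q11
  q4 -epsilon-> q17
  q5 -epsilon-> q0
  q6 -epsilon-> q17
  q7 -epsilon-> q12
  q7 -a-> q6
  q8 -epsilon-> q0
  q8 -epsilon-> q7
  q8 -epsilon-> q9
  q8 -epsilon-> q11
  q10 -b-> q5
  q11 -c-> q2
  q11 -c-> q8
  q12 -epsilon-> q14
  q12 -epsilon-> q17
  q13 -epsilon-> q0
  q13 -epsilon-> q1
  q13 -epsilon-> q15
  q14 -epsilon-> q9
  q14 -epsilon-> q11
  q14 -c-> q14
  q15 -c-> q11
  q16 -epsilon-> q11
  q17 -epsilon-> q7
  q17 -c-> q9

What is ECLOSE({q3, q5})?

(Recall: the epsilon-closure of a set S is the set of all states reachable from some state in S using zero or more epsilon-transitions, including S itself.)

Start with {q3, q5}.
From q5 via epsilon: add q0.
From q0 via epsilon: add q6, q7.
From q6 via epsilon: add q17.
From q7 via epsilon: add q12.
From q12 via epsilon: add q14.
From q14 via epsilon: add q9, q11.
No new states can be added; the closed set is {q0, q3, q5, q6, q7, q9, q11, q12, q14, q17}.

{q0, q3, q5, q6, q7, q9, q11, q12, q14, q17}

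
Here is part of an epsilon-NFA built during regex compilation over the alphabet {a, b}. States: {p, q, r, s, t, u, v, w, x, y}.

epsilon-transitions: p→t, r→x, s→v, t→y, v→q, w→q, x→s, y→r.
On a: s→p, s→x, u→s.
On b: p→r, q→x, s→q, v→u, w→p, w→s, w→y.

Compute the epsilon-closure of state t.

{q, r, s, t, v, x, y}

Start with {t}.
From t via epsilon: add y.
From y via epsilon: add r.
From r via epsilon: add x.
From x via epsilon: add s.
From s via epsilon: add v.
From v via epsilon: add q.
No new states can be added; the closed set is {q, r, s, t, v, x, y}.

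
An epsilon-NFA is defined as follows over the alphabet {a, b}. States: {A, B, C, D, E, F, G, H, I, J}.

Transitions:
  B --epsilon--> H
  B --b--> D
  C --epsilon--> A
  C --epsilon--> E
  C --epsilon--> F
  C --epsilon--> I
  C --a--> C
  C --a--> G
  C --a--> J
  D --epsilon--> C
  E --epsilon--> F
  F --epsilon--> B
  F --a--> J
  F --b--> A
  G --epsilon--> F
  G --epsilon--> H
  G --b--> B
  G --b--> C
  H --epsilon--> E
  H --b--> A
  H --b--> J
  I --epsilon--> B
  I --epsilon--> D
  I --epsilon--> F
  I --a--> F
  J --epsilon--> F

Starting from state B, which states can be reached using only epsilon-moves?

Start with {B}.
From B via epsilon: add H.
From H via epsilon: add E.
From E via epsilon: add F.
No new states can be added; the closed set is {B, E, F, H}.

{B, E, F, H}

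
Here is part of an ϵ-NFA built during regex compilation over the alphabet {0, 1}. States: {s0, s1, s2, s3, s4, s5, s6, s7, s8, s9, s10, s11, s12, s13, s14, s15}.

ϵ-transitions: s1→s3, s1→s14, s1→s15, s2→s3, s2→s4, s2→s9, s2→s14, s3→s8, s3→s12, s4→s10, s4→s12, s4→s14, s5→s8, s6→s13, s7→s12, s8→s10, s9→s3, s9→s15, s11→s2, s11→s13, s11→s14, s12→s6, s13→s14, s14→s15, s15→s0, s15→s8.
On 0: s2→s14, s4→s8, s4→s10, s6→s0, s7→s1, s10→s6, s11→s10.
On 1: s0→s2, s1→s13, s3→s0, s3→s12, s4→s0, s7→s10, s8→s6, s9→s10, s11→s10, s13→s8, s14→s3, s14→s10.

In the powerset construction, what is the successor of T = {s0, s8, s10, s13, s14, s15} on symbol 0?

{s0, s6, s8, s10, s13, s14, s15}

s10 on 0 → {s6}.
No 0-transition from s0, s8, s13, s14, s15.
Union after reading 0: {s6}.
Now take the ϵ-closure:
From s6 via ϵ: add s13.
From s13 via ϵ: add s14.
From s14 via ϵ: add s15.
From s15 via ϵ: add s0, s8.
From s8 via ϵ: add s10.
No new states can be added; the closed set is {s0, s6, s8, s10, s13, s14, s15}.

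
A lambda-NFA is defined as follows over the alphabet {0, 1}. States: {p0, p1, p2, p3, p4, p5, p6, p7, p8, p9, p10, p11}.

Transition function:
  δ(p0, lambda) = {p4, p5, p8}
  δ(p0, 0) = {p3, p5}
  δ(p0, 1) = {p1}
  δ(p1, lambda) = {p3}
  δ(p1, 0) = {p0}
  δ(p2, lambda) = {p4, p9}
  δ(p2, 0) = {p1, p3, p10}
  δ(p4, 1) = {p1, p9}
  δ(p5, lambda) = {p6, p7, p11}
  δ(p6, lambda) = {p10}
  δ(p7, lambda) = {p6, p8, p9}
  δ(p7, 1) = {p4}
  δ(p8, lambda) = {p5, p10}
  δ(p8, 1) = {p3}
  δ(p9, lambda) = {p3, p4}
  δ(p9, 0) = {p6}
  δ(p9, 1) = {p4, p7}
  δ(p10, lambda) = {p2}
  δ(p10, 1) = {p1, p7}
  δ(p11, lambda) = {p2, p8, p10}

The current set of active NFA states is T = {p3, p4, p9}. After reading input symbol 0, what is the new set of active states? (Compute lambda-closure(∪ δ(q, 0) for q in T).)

{p2, p3, p4, p6, p9, p10}

p9 on 0 → {p6}.
No 0-transition from p3, p4.
Union after reading 0: {p6}.
Now take the lambda-closure:
From p6 via lambda: add p10.
From p10 via lambda: add p2.
From p2 via lambda: add p4, p9.
From p9 via lambda: add p3.
No new states can be added; the closed set is {p2, p3, p4, p6, p9, p10}.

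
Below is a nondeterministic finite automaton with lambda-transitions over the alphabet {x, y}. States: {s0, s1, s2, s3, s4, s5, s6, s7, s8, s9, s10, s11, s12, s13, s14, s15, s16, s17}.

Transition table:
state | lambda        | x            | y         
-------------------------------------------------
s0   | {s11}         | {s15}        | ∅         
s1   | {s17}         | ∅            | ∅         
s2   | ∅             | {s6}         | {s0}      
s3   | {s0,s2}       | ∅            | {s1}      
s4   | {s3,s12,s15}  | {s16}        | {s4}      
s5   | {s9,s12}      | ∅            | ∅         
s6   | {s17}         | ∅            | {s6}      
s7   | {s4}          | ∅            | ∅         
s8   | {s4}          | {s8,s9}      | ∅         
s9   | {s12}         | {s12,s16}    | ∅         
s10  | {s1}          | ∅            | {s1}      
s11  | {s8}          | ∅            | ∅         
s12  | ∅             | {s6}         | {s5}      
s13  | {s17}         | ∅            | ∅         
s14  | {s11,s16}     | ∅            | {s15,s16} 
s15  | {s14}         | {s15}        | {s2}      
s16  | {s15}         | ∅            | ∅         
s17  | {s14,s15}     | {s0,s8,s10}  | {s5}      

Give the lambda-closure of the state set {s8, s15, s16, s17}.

{s0, s2, s3, s4, s8, s11, s12, s14, s15, s16, s17}

Start with {s8, s15, s16, s17}.
From s8 via lambda: add s4.
From s15 via lambda: add s14.
From s4 via lambda: add s3, s12.
From s14 via lambda: add s11.
From s3 via lambda: add s0, s2.
No new states can be added; the closed set is {s0, s2, s3, s4, s8, s11, s12, s14, s15, s16, s17}.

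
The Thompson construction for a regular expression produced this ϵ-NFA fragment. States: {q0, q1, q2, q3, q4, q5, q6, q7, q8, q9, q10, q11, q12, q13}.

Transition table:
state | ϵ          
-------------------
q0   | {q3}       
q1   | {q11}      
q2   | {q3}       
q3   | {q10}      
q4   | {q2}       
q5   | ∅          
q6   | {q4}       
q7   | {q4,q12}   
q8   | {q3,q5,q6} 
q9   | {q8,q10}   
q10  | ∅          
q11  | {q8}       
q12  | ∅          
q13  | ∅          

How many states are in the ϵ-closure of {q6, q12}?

6

Start with {q6, q12}.
From q6 via ϵ: add q4.
From q4 via ϵ: add q2.
From q2 via ϵ: add q3.
From q3 via ϵ: add q10.
ϵ-closure = {q2, q3, q4, q6, q10, q12}, which has 6 states.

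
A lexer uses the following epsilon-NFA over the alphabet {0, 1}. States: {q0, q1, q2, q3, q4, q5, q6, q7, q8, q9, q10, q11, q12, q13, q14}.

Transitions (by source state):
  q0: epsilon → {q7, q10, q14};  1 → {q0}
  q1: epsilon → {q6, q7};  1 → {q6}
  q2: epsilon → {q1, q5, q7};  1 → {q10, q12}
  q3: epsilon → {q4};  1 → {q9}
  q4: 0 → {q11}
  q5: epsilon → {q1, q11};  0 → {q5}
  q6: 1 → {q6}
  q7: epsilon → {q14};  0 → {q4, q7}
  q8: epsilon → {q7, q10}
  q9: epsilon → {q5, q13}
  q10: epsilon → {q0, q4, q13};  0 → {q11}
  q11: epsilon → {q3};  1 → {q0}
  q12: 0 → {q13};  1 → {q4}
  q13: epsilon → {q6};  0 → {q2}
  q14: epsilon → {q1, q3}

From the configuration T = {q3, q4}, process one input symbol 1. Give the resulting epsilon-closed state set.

{q1, q3, q4, q5, q6, q7, q9, q11, q13, q14}

q3 on 1 → {q9}.
No 1-transition from q4.
Union after reading 1: {q9}.
Now take the epsilon-closure:
From q9 via epsilon: add q5, q13.
From q5 via epsilon: add q1, q11.
From q13 via epsilon: add q6.
From q1 via epsilon: add q7.
From q11 via epsilon: add q3.
From q3 via epsilon: add q4.
From q7 via epsilon: add q14.
No new states can be added; the closed set is {q1, q3, q4, q5, q6, q7, q9, q11, q13, q14}.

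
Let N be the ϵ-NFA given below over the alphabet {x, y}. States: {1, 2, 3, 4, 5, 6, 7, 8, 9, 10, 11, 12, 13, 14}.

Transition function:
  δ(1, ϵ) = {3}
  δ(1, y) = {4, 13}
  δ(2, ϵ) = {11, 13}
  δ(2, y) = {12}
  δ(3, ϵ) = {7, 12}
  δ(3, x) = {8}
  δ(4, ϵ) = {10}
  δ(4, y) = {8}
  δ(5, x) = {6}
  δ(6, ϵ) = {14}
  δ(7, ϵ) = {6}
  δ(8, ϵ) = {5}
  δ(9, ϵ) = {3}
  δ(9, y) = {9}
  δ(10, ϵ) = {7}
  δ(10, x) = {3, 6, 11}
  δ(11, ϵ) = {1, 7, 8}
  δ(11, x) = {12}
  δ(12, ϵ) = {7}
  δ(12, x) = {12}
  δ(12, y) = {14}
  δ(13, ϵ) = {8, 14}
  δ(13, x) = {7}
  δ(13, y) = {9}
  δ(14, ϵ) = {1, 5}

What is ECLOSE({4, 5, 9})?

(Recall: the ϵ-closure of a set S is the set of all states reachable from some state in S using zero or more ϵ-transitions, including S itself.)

{1, 3, 4, 5, 6, 7, 9, 10, 12, 14}

Start with {4, 5, 9}.
From 4 via ϵ: add 10.
From 9 via ϵ: add 3.
From 3 via ϵ: add 7, 12.
From 7 via ϵ: add 6.
From 6 via ϵ: add 14.
From 14 via ϵ: add 1.
No new states can be added; the closed set is {1, 3, 4, 5, 6, 7, 9, 10, 12, 14}.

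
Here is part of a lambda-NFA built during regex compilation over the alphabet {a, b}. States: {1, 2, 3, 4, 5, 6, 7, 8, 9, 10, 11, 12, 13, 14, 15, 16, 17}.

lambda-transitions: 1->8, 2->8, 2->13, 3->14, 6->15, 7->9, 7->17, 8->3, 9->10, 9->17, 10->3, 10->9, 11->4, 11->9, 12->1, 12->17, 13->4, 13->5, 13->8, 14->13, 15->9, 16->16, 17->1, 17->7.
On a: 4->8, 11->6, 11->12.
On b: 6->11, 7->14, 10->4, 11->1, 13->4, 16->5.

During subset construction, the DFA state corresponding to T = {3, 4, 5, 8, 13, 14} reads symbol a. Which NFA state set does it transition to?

4 on a → {8}.
No a-transition from 3, 5, 8, 13, 14.
Union after reading a: {8}.
Now take the lambda-closure:
From 8 via lambda: add 3.
From 3 via lambda: add 14.
From 14 via lambda: add 13.
From 13 via lambda: add 4, 5.
No new states can be added; the closed set is {3, 4, 5, 8, 13, 14}.

{3, 4, 5, 8, 13, 14}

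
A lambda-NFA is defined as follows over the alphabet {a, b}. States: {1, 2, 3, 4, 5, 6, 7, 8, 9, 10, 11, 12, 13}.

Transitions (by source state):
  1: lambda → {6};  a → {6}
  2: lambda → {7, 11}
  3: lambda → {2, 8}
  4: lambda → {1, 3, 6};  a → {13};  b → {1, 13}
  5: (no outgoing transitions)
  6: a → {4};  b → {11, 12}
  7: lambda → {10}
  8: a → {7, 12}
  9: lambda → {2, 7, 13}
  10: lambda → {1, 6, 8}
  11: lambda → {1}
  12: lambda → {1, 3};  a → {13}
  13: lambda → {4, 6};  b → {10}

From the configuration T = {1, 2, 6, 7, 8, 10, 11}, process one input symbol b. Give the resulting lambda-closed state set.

{1, 2, 3, 6, 7, 8, 10, 11, 12}

6 on b → {11, 12}.
No b-transition from 1, 2, 7, 8, 10, 11.
Union after reading b: {11, 12}.
Now take the lambda-closure:
From 11 via lambda: add 1.
From 12 via lambda: add 3.
From 1 via lambda: add 6.
From 3 via lambda: add 2, 8.
From 2 via lambda: add 7.
From 7 via lambda: add 10.
No new states can be added; the closed set is {1, 2, 3, 6, 7, 8, 10, 11, 12}.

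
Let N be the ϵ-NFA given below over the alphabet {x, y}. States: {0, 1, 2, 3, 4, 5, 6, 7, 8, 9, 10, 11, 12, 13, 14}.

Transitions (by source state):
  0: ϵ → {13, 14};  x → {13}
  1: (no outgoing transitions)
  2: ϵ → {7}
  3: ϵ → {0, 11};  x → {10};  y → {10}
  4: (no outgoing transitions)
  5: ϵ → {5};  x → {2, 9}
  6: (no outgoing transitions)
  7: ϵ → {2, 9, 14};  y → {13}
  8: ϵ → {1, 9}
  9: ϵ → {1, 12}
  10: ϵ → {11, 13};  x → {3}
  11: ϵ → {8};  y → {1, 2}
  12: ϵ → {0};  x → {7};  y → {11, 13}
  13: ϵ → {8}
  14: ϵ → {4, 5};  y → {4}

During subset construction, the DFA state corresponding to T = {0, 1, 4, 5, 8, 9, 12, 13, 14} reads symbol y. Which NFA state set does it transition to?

12 on y → {11, 13}.
14 on y → {4}.
No y-transition from 0, 1, 4, 5, 8, 9, 13.
Union after reading y: {4, 11, 13}.
Now take the ϵ-closure:
From 11 via ϵ: add 8.
From 8 via ϵ: add 1, 9.
From 9 via ϵ: add 12.
From 12 via ϵ: add 0.
From 0 via ϵ: add 14.
From 14 via ϵ: add 5.
No new states can be added; the closed set is {0, 1, 4, 5, 8, 9, 11, 12, 13, 14}.

{0, 1, 4, 5, 8, 9, 11, 12, 13, 14}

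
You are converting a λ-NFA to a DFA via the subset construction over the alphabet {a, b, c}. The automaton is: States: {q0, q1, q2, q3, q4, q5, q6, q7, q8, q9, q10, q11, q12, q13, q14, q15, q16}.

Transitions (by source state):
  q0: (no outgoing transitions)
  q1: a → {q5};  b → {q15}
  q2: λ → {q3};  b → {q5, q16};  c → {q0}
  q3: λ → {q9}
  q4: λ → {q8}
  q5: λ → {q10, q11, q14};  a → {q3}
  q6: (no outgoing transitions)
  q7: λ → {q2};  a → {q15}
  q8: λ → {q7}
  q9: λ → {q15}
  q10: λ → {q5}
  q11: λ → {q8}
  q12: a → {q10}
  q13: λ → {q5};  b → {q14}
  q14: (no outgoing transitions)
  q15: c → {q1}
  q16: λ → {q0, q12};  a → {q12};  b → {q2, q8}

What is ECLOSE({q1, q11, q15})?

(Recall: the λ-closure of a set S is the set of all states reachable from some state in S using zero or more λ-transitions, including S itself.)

{q1, q2, q3, q7, q8, q9, q11, q15}

Start with {q1, q11, q15}.
From q11 via λ: add q8.
From q8 via λ: add q7.
From q7 via λ: add q2.
From q2 via λ: add q3.
From q3 via λ: add q9.
No new states can be added; the closed set is {q1, q2, q3, q7, q8, q9, q11, q15}.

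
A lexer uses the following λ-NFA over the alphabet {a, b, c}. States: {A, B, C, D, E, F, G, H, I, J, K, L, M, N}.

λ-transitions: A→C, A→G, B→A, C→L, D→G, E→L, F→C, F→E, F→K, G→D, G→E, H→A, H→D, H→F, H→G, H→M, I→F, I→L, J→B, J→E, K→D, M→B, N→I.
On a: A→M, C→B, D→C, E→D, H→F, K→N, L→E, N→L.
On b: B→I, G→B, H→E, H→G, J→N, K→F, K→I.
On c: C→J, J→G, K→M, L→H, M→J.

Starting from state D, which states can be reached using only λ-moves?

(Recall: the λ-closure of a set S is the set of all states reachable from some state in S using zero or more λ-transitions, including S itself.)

Start with {D}.
From D via λ: add G.
From G via λ: add E.
From E via λ: add L.
No new states can be added; the closed set is {D, E, G, L}.

{D, E, G, L}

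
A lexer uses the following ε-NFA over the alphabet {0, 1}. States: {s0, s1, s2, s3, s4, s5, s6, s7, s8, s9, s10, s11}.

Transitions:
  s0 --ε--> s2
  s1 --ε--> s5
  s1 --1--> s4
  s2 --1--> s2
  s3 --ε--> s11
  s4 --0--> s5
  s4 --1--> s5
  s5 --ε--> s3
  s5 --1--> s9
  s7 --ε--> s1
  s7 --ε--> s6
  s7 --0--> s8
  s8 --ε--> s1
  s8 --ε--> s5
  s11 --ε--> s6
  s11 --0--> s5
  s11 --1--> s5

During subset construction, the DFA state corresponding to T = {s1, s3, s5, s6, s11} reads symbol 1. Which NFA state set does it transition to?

s1 on 1 → {s4}.
s5 on 1 → {s9}.
s11 on 1 → {s5}.
No 1-transition from s3, s6.
Union after reading 1: {s4, s5, s9}.
Now take the ε-closure:
From s5 via ε: add s3.
From s3 via ε: add s11.
From s11 via ε: add s6.
No new states can be added; the closed set is {s3, s4, s5, s6, s9, s11}.

{s3, s4, s5, s6, s9, s11}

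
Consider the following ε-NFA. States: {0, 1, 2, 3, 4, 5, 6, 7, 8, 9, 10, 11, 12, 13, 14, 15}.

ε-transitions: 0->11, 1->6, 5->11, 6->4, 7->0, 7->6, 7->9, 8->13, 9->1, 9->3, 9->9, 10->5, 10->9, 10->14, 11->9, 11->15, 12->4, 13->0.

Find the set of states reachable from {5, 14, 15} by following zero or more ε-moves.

Start with {5, 14, 15}.
From 5 via ε: add 11.
From 11 via ε: add 9.
From 9 via ε: add 1, 3.
From 1 via ε: add 6.
From 6 via ε: add 4.
No new states can be added; the closed set is {1, 3, 4, 5, 6, 9, 11, 14, 15}.

{1, 3, 4, 5, 6, 9, 11, 14, 15}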